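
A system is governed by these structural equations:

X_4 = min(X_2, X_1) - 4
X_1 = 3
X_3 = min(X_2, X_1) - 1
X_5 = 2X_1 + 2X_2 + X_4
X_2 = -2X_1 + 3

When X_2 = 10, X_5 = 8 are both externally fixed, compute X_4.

The joint intervention fixes X_2 = 10, X_5 = 8, removing each variable's own equation.
X_4 = min(X_2, X_1) - 4  [with X_2=10, X_1=3]  = -1

-1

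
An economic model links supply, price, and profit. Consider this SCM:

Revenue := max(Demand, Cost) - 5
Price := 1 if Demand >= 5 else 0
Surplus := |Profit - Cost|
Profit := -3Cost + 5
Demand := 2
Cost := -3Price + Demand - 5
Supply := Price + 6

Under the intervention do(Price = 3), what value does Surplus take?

Under do(Price=3), the mechanism Price := 1 if Demand >= 5 else 0 is discarded; Price is fixed at 3.
Cost = -3Price + Demand - 5  [with Price=3, Demand=2]  = -12
Profit = -3Cost + 5  [with Cost=-12]  = 41
Surplus = |Profit - Cost|  [with Profit=41, Cost=-12]  = 53

53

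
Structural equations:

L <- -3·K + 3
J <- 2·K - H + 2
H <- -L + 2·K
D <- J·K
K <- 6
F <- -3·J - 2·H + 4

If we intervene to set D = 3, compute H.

do(D=3) replaces the equation D <- J·K with the constant D = 3.
H is not downstream of the intervention, so its value is determined by the original equations.
L = -3·K + 3  [with K=6]  = -15
H = -L + 2·K  [with L=-15, K=6]  = 27

27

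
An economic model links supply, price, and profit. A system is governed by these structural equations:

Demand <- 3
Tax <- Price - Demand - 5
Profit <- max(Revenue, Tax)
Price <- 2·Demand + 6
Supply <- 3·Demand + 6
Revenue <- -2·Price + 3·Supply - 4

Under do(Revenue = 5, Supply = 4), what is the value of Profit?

5

The joint intervention fixes Revenue = 5, Supply = 4, removing each variable's own equation.
Price = 2·Demand + 6  [with Demand=3]  = 12
Tax = Price - Demand - 5  [with Price=12, Demand=3]  = 4
Profit = max(Revenue, Tax)  [with Revenue=5, Tax=4]  = 5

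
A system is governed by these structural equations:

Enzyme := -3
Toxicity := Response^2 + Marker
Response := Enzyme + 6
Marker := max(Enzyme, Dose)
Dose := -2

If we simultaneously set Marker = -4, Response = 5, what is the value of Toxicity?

Setting Marker = -4, Response = 5 by intervention discards those variables' equations.
Toxicity = Response^2 + Marker  [with Response=5, Marker=-4]  = 21

21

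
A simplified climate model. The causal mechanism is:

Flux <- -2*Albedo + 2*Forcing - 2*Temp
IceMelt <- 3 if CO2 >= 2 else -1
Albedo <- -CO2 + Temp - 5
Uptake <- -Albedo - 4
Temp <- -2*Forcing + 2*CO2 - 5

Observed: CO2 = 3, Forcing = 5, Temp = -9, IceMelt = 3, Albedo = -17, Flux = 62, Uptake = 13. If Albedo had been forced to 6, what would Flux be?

16

The intervention breaks the incoming arrows to Albedo: Albedo <- -CO2 + Temp - 5 no longer applies, and Albedo = 6.
Temp = -2*Forcing + 2*CO2 - 5  [with Forcing=5, CO2=3]  = -9
Flux = -2*Albedo + 2*Forcing - 2*Temp  [with Albedo=6, Forcing=5, Temp=-9]  = 16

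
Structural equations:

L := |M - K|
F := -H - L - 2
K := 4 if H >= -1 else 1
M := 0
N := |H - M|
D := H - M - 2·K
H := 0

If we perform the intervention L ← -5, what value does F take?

3

Intervening sets L = -5 and removes its equation (L := |M - K|).
F = -H - L - 2  [with H=0, L=-5]  = 3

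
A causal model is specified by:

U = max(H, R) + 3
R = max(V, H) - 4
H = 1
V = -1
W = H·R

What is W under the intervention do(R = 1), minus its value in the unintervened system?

4

do(R=1) replaces the equation R = max(V, H) - 4 with the constant R = 1.
W = H·R  [with H=1, R=1]  = 1
Without intervention: R = max(V, H) - 4  [with V=-1, H=1]  = -3; W = H·R  [with H=1, R=-3]  = -3.
Change = 1 − (-3) = 4.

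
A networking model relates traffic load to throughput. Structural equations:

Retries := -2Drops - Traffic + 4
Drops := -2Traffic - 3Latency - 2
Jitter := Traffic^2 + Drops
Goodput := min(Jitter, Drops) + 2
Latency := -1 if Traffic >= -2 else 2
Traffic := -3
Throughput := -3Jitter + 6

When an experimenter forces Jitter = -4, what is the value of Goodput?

Under do(Jitter=-4), the mechanism Jitter := Traffic^2 + Drops is discarded; Jitter is fixed at -4.
Latency = -1 if Traffic >= -2 else 2  [with Traffic=-3]  = 2
Drops = -2Traffic - 3Latency - 2  [with Traffic=-3, Latency=2]  = -2
Goodput = min(Jitter, Drops) + 2  [with Jitter=-4, Drops=-2]  = -2

-2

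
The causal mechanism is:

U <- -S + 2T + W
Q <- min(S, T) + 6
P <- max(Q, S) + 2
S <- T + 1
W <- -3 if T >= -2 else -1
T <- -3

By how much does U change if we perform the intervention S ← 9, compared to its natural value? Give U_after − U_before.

do(S=9) replaces the equation S <- T + 1 with the constant S = 9.
W = -3 if T >= -2 else -1  [with T=-3]  = -1
U = -S + 2T + W  [with S=9, T=-3, W=-1]  = -16
Without intervention: S = T + 1  [with T=-3]  = -2; W = -3 if T >= -2 else -1  [with T=-3]  = -1; U = -S + 2T + W  [with S=-2, T=-3, W=-1]  = -5.
Change = -16 − (-5) = -11.

-11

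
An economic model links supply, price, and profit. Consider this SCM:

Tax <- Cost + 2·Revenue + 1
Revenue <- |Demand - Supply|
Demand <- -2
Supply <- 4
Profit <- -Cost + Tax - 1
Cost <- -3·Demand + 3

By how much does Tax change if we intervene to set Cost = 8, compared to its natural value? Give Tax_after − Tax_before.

-1

do(Cost=8) replaces the equation Cost <- -3·Demand + 3 with the constant Cost = 8.
Revenue = |Demand - Supply|  [with Demand=-2, Supply=4]  = 6
Tax = Cost + 2·Revenue + 1  [with Cost=8, Revenue=6]  = 21
Without intervention: Cost = -3·Demand + 3  [with Demand=-2]  = 9; Revenue = |Demand - Supply|  [with Demand=-2, Supply=4]  = 6; Tax = Cost + 2·Revenue + 1  [with Cost=9, Revenue=6]  = 22.
Change = 21 − 22 = -1.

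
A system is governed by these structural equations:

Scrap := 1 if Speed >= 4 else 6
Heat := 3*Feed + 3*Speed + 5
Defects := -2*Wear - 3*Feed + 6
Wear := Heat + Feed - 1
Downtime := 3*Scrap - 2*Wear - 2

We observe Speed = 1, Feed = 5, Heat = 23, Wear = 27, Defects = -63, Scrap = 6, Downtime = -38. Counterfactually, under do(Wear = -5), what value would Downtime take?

26

The intervention breaks the incoming arrows to Wear: Wear := Heat + Feed - 1 no longer applies, and Wear = -5.
Scrap = 1 if Speed >= 4 else 6  [with Speed=1]  = 6
Downtime = 3*Scrap - 2*Wear - 2  [with Scrap=6, Wear=-5]  = 26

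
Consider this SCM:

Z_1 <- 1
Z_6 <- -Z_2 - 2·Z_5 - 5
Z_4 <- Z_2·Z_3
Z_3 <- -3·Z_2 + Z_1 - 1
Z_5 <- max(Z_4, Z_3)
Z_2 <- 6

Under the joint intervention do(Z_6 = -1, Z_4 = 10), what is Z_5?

Setting Z_6 = -1, Z_4 = 10 by intervention discards those variables' equations.
Z_3 = -3·Z_2 + Z_1 - 1  [with Z_2=6, Z_1=1]  = -18
Z_5 = max(Z_4, Z_3)  [with Z_4=10, Z_3=-18]  = 10

10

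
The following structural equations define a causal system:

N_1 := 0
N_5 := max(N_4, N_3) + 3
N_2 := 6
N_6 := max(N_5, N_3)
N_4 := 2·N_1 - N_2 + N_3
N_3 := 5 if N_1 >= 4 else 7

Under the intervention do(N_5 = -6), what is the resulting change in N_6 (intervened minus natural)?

The intervention breaks the incoming arrows to N_5: N_5 := max(N_4, N_3) + 3 no longer applies, and N_5 = -6.
N_3 = 5 if N_1 >= 4 else 7  [with N_1=0]  = 7
N_6 = max(N_5, N_3)  [with N_5=-6, N_3=7]  = 7
Without intervention: N_3 = 5 if N_1 >= 4 else 7  [with N_1=0]  = 7; N_4 = 2·N_1 - N_2 + N_3  [with N_1=0, N_2=6, N_3=7]  = 1; N_5 = max(N_4, N_3) + 3  [with N_4=1, N_3=7]  = 10; N_6 = max(N_5, N_3)  [with N_5=10, N_3=7]  = 10.
Change = 7 − 10 = -3.

-3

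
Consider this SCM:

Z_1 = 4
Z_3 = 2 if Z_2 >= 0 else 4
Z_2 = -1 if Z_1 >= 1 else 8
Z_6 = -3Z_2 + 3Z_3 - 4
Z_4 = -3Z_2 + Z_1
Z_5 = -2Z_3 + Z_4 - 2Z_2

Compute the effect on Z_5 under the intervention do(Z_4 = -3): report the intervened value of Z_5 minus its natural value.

Intervening sets Z_4 = -3 and removes its equation (Z_4 = -3Z_2 + Z_1).
Z_2 = -1 if Z_1 >= 1 else 8  [with Z_1=4]  = -1
Z_3 = 2 if Z_2 >= 0 else 4  [with Z_2=-1]  = 4
Z_5 = -2Z_3 + Z_4 - 2Z_2  [with Z_3=4, Z_4=-3, Z_2=-1]  = -9
Without intervention: Z_2 = -1 if Z_1 >= 1 else 8  [with Z_1=4]  = -1; Z_3 = 2 if Z_2 >= 0 else 4  [with Z_2=-1]  = 4; Z_4 = -3Z_2 + Z_1  [with Z_2=-1, Z_1=4]  = 7; Z_5 = -2Z_3 + Z_4 - 2Z_2  [with Z_3=4, Z_4=7, Z_2=-1]  = 1.
Change = -9 − 1 = -10.

-10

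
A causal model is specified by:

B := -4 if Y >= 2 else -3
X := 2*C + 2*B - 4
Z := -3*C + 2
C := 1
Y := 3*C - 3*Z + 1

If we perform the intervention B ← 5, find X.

Intervening sets B = 5 and removes its equation (B := -4 if Y >= 2 else -3).
X = 2*C + 2*B - 4  [with C=1, B=5]  = 8

8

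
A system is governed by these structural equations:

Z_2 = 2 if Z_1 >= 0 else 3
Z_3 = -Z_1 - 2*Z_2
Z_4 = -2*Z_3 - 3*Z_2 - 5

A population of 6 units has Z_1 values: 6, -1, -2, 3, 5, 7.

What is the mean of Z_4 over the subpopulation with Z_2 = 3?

Observing Z_2=3 restricts to units where Z_2's equation naturally yields 3: Z_1 ∈ {-1, -2}. In that subpopulation Z_4 = -4, -6, mean -5.

-5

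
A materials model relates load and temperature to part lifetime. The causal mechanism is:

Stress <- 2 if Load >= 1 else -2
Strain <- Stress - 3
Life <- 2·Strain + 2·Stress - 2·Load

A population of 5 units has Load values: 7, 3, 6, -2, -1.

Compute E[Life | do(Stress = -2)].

The intervention sets Stress=-2 in all 5 units regardless of Load. Recomputing Life per unit gives -28, -20, -26, -10, -12; average -19.2.

-19.2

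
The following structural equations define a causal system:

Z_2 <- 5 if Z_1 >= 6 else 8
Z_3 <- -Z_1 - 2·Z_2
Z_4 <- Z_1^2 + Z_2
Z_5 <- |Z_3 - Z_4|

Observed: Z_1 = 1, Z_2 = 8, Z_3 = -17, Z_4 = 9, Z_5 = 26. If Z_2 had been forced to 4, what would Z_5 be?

14

do(Z_2=4) replaces the equation Z_2 <- 5 if Z_1 >= 6 else 8 with the constant Z_2 = 4.
Z_3 = -Z_1 - 2·Z_2  [with Z_1=1, Z_2=4]  = -9
Z_4 = Z_1^2 + Z_2  [with Z_1=1, Z_2=4]  = 5
Z_5 = |Z_3 - Z_4|  [with Z_3=-9, Z_4=5]  = 14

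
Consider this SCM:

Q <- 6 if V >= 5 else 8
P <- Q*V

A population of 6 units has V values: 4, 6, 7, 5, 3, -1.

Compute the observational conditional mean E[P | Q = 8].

E[P|Q=8] averages over only the 3 units with Q=8 (V = 4, 3, -1): P = 32, 24, -8, mean 16.

16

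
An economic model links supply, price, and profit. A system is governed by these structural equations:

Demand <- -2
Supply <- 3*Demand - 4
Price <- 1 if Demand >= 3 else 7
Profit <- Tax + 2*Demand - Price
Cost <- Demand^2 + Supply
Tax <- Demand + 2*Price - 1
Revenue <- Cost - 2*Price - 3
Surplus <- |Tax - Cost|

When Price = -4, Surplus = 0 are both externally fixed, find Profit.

Setting Price = -4, Surplus = 0 by intervention discards those variables' equations.
Tax = Demand + 2*Price - 1  [with Demand=-2, Price=-4]  = -11
Profit = Tax + 2*Demand - Price  [with Tax=-11, Demand=-2, Price=-4]  = -11

-11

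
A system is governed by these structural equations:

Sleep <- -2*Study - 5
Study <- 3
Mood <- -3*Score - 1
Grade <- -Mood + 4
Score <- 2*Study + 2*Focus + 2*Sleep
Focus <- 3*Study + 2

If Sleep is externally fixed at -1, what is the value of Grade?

83

Under do(Sleep=-1), the mechanism Sleep <- -2*Study - 5 is discarded; Sleep is fixed at -1.
Focus = 3*Study + 2  [with Study=3]  = 11
Score = 2*Study + 2*Focus + 2*Sleep  [with Study=3, Focus=11, Sleep=-1]  = 26
Mood = -3*Score - 1  [with Score=26]  = -79
Grade = -Mood + 4  [with Mood=-79]  = 83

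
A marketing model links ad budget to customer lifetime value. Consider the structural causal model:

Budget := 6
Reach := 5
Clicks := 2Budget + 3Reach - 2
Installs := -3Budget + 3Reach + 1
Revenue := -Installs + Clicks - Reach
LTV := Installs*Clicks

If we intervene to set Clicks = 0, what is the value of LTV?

0

The intervention breaks the incoming arrows to Clicks: Clicks := 2Budget + 3Reach - 2 no longer applies, and Clicks = 0.
Installs = -3Budget + 3Reach + 1  [with Budget=6, Reach=5]  = -2
LTV = Installs*Clicks  [with Installs=-2, Clicks=0]  = 0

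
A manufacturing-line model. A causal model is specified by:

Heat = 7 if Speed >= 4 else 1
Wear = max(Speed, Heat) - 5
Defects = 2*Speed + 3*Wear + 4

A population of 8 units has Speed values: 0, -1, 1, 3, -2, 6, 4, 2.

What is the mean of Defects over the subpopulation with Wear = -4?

Conditioning on Wear=-4 selects the 4 unit(s) with Speed ∈ {0, -1, 1, -2}. Their Defects values: -8, -10, -6, -12. Mean = -9.

-9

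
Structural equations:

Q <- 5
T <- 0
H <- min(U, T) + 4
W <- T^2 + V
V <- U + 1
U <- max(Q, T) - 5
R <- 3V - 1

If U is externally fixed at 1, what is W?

2

do(U=1) replaces the equation U <- max(Q, T) - 5 with the constant U = 1.
V = U + 1  [with U=1]  = 2
W = T^2 + V  [with T=0, V=2]  = 2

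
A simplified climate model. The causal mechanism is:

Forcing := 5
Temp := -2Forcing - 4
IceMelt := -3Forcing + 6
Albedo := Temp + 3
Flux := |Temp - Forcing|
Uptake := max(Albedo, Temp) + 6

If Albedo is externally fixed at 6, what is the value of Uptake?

12

Under do(Albedo=6), the mechanism Albedo := Temp + 3 is discarded; Albedo is fixed at 6.
Temp = -2Forcing - 4  [with Forcing=5]  = -14
Uptake = max(Albedo, Temp) + 6  [with Albedo=6, Temp=-14]  = 12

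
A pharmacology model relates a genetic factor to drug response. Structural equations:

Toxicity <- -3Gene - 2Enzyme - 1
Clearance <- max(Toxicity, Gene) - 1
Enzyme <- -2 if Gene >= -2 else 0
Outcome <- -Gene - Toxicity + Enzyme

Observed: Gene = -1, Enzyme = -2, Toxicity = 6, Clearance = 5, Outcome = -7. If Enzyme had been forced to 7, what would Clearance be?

Under do(Enzyme=7), the mechanism Enzyme <- -2 if Gene >= -2 else 0 is discarded; Enzyme is fixed at 7.
Toxicity = -3Gene - 2Enzyme - 1  [with Gene=-1, Enzyme=7]  = -12
Clearance = max(Toxicity, Gene) - 1  [with Toxicity=-12, Gene=-1]  = -2

-2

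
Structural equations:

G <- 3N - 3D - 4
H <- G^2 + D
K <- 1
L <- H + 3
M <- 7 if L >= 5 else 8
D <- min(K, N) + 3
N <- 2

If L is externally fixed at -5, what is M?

Intervening sets L = -5 and removes its equation (L <- H + 3).
M = 7 if L >= 5 else 8  [with L=-5]  = 8

8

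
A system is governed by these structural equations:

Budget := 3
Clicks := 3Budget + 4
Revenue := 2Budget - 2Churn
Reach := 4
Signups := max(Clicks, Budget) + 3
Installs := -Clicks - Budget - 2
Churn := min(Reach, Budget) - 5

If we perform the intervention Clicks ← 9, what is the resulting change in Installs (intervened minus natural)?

4

The intervention breaks the incoming arrows to Clicks: Clicks := 3Budget + 4 no longer applies, and Clicks = 9.
Installs = -Clicks - Budget - 2  [with Clicks=9, Budget=3]  = -14
Without intervention: Clicks = 3Budget + 4  [with Budget=3]  = 13; Installs = -Clicks - Budget - 2  [with Clicks=13, Budget=3]  = -18.
Change = -14 − (-18) = 4.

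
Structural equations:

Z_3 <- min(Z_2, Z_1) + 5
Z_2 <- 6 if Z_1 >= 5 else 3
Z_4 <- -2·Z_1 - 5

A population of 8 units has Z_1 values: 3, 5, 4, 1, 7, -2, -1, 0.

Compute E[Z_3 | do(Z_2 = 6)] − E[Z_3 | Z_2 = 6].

-3.5

Every unit gets Z_2=6 under the intervention. Z_3 values become 8, 10, 9, 6, 11, 3, 4, 5; E[Z_3|do(Z_2=6)] = 7.
Observing Z_2=6 restricts to units where Z_2's equation naturally yields 6: Z_1 ∈ {5, 7}. In that subpopulation Z_3 = 10, 11, mean 10.5.
Difference = 7 − 10.5 = -3.5.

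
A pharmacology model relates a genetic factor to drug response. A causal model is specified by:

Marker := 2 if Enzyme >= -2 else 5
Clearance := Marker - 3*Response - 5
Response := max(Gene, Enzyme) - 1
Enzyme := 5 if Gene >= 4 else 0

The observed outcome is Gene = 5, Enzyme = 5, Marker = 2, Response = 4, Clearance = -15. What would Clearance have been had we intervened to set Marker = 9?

do(Marker=9) replaces the equation Marker := 2 if Enzyme >= -2 else 5 with the constant Marker = 9.
Enzyme = 5 if Gene >= 4 else 0  [with Gene=5]  = 5
Response = max(Gene, Enzyme) - 1  [with Gene=5, Enzyme=5]  = 4
Clearance = Marker - 3*Response - 5  [with Marker=9, Response=4]  = -8

-8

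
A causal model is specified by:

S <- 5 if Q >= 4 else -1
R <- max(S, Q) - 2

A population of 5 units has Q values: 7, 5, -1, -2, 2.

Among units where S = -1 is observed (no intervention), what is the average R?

-2

Conditioning on S=-1 selects the 3 unit(s) with Q ∈ {-1, -2, 2}. Their R values: -3, -3, 0. Mean = -2.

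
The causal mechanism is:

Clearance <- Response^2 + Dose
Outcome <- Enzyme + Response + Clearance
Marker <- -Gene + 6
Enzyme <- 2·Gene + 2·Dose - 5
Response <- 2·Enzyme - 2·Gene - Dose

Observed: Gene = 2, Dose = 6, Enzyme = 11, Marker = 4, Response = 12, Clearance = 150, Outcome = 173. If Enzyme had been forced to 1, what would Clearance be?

70

The intervention breaks the incoming arrows to Enzyme: Enzyme <- 2·Gene + 2·Dose - 5 no longer applies, and Enzyme = 1.
Response = 2·Enzyme - 2·Gene - Dose  [with Enzyme=1, Gene=2, Dose=6]  = -8
Clearance = Response^2 + Dose  [with Response=-8, Dose=6]  = 70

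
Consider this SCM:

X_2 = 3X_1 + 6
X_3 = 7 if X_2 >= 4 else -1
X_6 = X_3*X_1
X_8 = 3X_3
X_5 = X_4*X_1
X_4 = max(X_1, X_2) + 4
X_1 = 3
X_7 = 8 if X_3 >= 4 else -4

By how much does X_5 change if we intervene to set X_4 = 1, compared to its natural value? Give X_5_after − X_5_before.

Intervening sets X_4 = 1 and removes its equation (X_4 = max(X_1, X_2) + 4).
X_5 = X_4*X_1  [with X_4=1, X_1=3]  = 3
Without intervention: X_2 = 3X_1 + 6  [with X_1=3]  = 15; X_4 = max(X_1, X_2) + 4  [with X_1=3, X_2=15]  = 19; X_5 = X_4*X_1  [with X_4=19, X_1=3]  = 57.
Change = 3 − 57 = -54.

-54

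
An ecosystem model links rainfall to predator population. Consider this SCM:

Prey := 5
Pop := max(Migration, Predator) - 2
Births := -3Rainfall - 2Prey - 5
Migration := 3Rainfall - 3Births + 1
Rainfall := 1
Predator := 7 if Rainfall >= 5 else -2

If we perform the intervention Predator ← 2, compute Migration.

58

do(Predator=2) replaces the equation Predator := 7 if Rainfall >= 5 else -2 with the constant Predator = 2.
Migration is not downstream of the intervention, so its value is determined by the original equations.
Births = -3Rainfall - 2Prey - 5  [with Rainfall=1, Prey=5]  = -18
Migration = 3Rainfall - 3Births + 1  [with Rainfall=1, Births=-18]  = 58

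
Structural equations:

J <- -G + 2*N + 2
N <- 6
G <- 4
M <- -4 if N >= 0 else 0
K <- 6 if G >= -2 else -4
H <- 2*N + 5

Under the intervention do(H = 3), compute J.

10

The intervention breaks the incoming arrows to H: H <- 2*N + 5 no longer applies, and H = 3.
Since J is not a descendant of the intervened variable, it is unaffected.
J = -G + 2*N + 2  [with G=4, N=6]  = 10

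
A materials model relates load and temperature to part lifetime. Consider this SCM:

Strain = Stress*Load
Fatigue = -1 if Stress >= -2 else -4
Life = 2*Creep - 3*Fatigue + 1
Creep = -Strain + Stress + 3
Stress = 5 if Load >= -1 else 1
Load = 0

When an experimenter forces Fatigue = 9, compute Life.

The intervention breaks the incoming arrows to Fatigue: Fatigue = -1 if Stress >= -2 else -4 no longer applies, and Fatigue = 9.
Stress = 5 if Load >= -1 else 1  [with Load=0]  = 5
Strain = Stress*Load  [with Stress=5, Load=0]  = 0
Creep = -Strain + Stress + 3  [with Strain=0, Stress=5]  = 8
Life = 2*Creep - 3*Fatigue + 1  [with Creep=8, Fatigue=9]  = -10

-10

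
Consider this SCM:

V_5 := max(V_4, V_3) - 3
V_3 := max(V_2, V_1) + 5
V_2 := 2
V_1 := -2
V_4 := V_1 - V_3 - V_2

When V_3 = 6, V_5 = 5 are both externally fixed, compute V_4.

-10

The joint intervention fixes V_3 = 6, V_5 = 5, removing each variable's own equation.
V_4 = V_1 - V_3 - V_2  [with V_1=-2, V_3=6, V_2=2]  = -10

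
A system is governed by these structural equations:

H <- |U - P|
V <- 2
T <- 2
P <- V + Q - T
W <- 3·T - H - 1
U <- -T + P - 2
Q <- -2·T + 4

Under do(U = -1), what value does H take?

1

The intervention breaks the incoming arrows to U: U <- -T + P - 2 no longer applies, and U = -1.
Q = -2·T + 4  [with T=2]  = 0
P = V + Q - T  [with V=2, Q=0, T=2]  = 0
H = |U - P|  [with U=-1, P=0]  = 1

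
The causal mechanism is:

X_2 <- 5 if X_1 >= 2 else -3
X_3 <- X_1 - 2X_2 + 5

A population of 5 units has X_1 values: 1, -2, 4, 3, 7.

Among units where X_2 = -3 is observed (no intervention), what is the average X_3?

Observing X_2=-3 restricts to units where X_2's equation naturally yields -3: X_1 ∈ {1, -2}. In that subpopulation X_3 = 12, 9, mean 10.5.

10.5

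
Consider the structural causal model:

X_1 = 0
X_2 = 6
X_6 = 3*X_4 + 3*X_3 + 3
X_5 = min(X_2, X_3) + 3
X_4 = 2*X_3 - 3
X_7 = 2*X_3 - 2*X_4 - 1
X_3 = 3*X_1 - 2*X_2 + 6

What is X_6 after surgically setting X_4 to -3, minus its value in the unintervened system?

36

Under do(X_4=-3), the mechanism X_4 = 2*X_3 - 3 is discarded; X_4 is fixed at -3.
X_3 = 3*X_1 - 2*X_2 + 6  [with X_1=0, X_2=6]  = -6
X_6 = 3*X_4 + 3*X_3 + 3  [with X_4=-3, X_3=-6]  = -24
Without intervention: X_3 = 3*X_1 - 2*X_2 + 6  [with X_1=0, X_2=6]  = -6; X_4 = 2*X_3 - 3  [with X_3=-6]  = -15; X_6 = 3*X_4 + 3*X_3 + 3  [with X_4=-15, X_3=-6]  = -60.
Change = -24 − (-60) = 36.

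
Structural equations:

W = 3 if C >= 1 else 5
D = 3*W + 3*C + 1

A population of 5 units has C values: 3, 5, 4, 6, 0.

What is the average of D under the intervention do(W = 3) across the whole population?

Under do(W=3), W's equation is replaced by W=3 for every unit. Per-unit D: 19, 25, 22, 28, 10. Mean = 20.8.

20.8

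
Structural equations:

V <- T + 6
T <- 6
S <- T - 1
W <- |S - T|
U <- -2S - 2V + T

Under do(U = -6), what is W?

1

Intervening sets U = -6 and removes its equation (U <- -2S - 2V + T).
No directed path runs from U to W, so W keeps its natural value.
S = T - 1  [with T=6]  = 5
W = |S - T|  [with S=5, T=6]  = 1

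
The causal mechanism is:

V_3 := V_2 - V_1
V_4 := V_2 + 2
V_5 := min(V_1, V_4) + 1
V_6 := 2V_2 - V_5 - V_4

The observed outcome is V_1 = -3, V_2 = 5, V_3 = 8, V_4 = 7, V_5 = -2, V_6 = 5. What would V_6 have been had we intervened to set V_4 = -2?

Under do(V_4=-2), the mechanism V_4 := V_2 + 2 is discarded; V_4 is fixed at -2.
V_5 = min(V_1, V_4) + 1  [with V_1=-3, V_4=-2]  = -2
V_6 = 2V_2 - V_5 - V_4  [with V_2=5, V_5=-2, V_4=-2]  = 14

14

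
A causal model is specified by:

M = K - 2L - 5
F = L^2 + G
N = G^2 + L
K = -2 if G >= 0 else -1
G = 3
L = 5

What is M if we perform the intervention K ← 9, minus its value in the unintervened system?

11

Under do(K=9), the mechanism K = -2 if G >= 0 else -1 is discarded; K is fixed at 9.
M = K - 2L - 5  [with K=9, L=5]  = -6
Without intervention: K = -2 if G >= 0 else -1  [with G=3]  = -2; M = K - 2L - 5  [with K=-2, L=5]  = -17.
Change = -6 − (-17) = 11.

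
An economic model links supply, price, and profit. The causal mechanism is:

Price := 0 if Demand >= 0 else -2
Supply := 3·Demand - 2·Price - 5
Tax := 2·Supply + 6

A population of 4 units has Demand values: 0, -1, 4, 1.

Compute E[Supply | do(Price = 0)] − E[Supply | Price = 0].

-2

Under do(Price=0), Price's equation is replaced by Price=0 for every unit. Per-unit Supply: -5, -8, 7, -2. Mean = -2.
Observing Price=0 restricts to units where Price's equation naturally yields 0: Demand ∈ {0, 4, 1}. In that subpopulation Supply = -5, 7, -2, mean 0.
Difference = -2 − 0 = -2.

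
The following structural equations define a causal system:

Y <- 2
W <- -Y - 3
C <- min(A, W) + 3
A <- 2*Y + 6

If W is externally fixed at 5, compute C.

The intervention breaks the incoming arrows to W: W <- -Y - 3 no longer applies, and W = 5.
A = 2*Y + 6  [with Y=2]  = 10
C = min(A, W) + 3  [with A=10, W=5]  = 8

8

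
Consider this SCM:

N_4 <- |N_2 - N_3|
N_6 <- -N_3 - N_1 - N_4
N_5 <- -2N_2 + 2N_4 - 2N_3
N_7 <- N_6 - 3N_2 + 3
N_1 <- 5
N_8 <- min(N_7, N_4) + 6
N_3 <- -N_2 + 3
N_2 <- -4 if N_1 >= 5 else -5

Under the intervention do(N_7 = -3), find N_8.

do(N_7=-3) replaces the equation N_7 <- N_6 - 3N_2 + 3 with the constant N_7 = -3.
N_2 = -4 if N_1 >= 5 else -5  [with N_1=5]  = -4
N_3 = -N_2 + 3  [with N_2=-4]  = 7
N_4 = |N_2 - N_3|  [with N_2=-4, N_3=7]  = 11
N_8 = min(N_7, N_4) + 6  [with N_7=-3, N_4=11]  = 3

3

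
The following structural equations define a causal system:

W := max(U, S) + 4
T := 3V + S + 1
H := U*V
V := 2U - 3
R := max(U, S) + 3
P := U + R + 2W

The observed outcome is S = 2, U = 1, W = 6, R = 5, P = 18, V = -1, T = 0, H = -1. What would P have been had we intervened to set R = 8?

Intervening sets R = 8 and removes its equation (R := max(U, S) + 3).
W = max(U, S) + 4  [with U=1, S=2]  = 6
P = U + R + 2W  [with U=1, R=8, W=6]  = 21

21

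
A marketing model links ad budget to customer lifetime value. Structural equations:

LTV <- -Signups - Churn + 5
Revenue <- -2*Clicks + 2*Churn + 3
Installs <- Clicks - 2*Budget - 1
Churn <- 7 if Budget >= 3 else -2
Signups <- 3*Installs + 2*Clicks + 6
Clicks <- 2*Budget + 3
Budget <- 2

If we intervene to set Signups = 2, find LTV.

The intervention breaks the incoming arrows to Signups: Signups <- 3*Installs + 2*Clicks + 6 no longer applies, and Signups = 2.
Churn = 7 if Budget >= 3 else -2  [with Budget=2]  = -2
LTV = -Signups - Churn + 5  [with Signups=2, Churn=-2]  = 5

5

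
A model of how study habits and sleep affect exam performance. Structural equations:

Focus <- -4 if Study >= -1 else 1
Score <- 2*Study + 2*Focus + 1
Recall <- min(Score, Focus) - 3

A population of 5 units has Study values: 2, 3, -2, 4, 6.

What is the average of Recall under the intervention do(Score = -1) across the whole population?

-6.4

The intervention sets Score=-1 in all 5 units regardless of Study. Recomputing Recall per unit gives -7, -7, -4, -7, -7; average -6.4.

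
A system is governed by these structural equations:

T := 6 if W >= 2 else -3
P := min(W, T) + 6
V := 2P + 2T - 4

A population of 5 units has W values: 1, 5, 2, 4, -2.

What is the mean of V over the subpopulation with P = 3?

Conditioning on P=3 selects the 2 unit(s) with W ∈ {1, -2}. Their V values: -4, -4. Mean = -4.

-4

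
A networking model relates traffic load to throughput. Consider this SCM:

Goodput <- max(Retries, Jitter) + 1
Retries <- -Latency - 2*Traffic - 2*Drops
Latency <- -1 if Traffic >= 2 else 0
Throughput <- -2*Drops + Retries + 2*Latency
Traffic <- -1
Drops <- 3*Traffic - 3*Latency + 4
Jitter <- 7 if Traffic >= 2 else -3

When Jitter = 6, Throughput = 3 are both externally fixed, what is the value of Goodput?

Under do(Jitter = 6, Throughput = 3), each intervened variable's structural equation is replaced by its fixed value.
Latency = -1 if Traffic >= 2 else 0  [with Traffic=-1]  = 0
Drops = 3*Traffic - 3*Latency + 4  [with Traffic=-1, Latency=0]  = 1
Retries = -Latency - 2*Traffic - 2*Drops  [with Latency=0, Traffic=-1, Drops=1]  = 0
Goodput = max(Retries, Jitter) + 1  [with Retries=0, Jitter=6]  = 7

7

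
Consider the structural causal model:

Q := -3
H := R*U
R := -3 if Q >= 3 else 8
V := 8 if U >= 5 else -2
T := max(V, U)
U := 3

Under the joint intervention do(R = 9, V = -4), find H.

27

The joint intervention fixes R = 9, V = -4, removing each variable's own equation.
H = R*U  [with R=9, U=3]  = 27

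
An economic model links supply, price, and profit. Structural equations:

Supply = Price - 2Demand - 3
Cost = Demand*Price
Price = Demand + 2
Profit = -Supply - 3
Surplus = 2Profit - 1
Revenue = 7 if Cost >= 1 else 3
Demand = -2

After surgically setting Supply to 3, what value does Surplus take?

The intervention breaks the incoming arrows to Supply: Supply = Price - 2Demand - 3 no longer applies, and Supply = 3.
Profit = -Supply - 3  [with Supply=3]  = -6
Surplus = 2Profit - 1  [with Profit=-6]  = -13

-13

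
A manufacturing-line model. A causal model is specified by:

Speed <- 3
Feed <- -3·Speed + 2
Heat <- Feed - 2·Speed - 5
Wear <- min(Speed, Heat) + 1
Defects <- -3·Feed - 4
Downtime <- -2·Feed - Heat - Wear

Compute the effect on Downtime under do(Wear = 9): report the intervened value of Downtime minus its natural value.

Under do(Wear=9), the mechanism Wear <- min(Speed, Heat) + 1 is discarded; Wear is fixed at 9.
Feed = -3·Speed + 2  [with Speed=3]  = -7
Heat = Feed - 2·Speed - 5  [with Feed=-7, Speed=3]  = -18
Downtime = -2·Feed - Heat - Wear  [with Feed=-7, Heat=-18, Wear=9]  = 23
Without intervention: Feed = -3·Speed + 2  [with Speed=3]  = -7; Heat = Feed - 2·Speed - 5  [with Feed=-7, Speed=3]  = -18; Wear = min(Speed, Heat) + 1  [with Speed=3, Heat=-18]  = -17; Downtime = -2·Feed - Heat - Wear  [with Feed=-7, Heat=-18, Wear=-17]  = 49.
Change = 23 − 49 = -26.

-26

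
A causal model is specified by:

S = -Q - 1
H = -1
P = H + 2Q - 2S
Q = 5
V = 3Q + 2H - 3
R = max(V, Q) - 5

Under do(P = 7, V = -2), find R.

0

Under do(P = 7, V = -2), each intervened variable's structural equation is replaced by its fixed value.
R = max(V, Q) - 5  [with V=-2, Q=5]  = 0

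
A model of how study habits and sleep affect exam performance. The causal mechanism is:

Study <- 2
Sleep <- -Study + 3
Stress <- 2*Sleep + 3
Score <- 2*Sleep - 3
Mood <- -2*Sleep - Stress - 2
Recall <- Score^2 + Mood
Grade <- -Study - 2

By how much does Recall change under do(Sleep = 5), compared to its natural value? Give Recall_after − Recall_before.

Under do(Sleep=5), the mechanism Sleep <- -Study + 3 is discarded; Sleep is fixed at 5.
Stress = 2*Sleep + 3  [with Sleep=5]  = 13
Score = 2*Sleep - 3  [with Sleep=5]  = 7
Mood = -2*Sleep - Stress - 2  [with Sleep=5, Stress=13]  = -25
Recall = Score^2 + Mood  [with Score=7, Mood=-25]  = 24
Without intervention: Sleep = -Study + 3  [with Study=2]  = 1; Stress = 2*Sleep + 3  [with Sleep=1]  = 5; Score = 2*Sleep - 3  [with Sleep=1]  = -1; Mood = -2*Sleep - Stress - 2  [with Sleep=1, Stress=5]  = -9; Recall = Score^2 + Mood  [with Score=-1, Mood=-9]  = -8.
Change = 24 − (-8) = 32.

32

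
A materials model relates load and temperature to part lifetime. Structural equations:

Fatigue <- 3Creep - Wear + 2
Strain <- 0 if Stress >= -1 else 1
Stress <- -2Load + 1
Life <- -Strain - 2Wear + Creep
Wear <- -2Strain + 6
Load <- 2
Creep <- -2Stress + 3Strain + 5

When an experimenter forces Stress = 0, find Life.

Under do(Stress=0), the mechanism Stress <- -2Load + 1 is discarded; Stress is fixed at 0.
Strain = 0 if Stress >= -1 else 1  [with Stress=0]  = 0
Creep = -2Stress + 3Strain + 5  [with Stress=0, Strain=0]  = 5
Wear = -2Strain + 6  [with Strain=0]  = 6
Life = -Strain - 2Wear + Creep  [with Strain=0, Wear=6, Creep=5]  = -7

-7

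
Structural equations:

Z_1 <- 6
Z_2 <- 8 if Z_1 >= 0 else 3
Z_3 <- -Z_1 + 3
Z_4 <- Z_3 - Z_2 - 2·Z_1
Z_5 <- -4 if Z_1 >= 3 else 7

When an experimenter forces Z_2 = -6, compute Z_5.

-4

do(Z_2=-6) replaces the equation Z_2 <- 8 if Z_1 >= 0 else 3 with the constant Z_2 = -6.
Since Z_5 is not a descendant of the intervened variable, it is unaffected.
Z_5 = -4 if Z_1 >= 3 else 7  [with Z_1=6]  = -4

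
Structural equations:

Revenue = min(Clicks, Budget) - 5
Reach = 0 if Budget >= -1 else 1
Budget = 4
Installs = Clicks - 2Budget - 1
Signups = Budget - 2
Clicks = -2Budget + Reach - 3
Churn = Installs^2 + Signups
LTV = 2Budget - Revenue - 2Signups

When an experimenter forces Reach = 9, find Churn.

Under do(Reach=9), the mechanism Reach = 0 if Budget >= -1 else 1 is discarded; Reach is fixed at 9.
Clicks = -2Budget + Reach - 3  [with Budget=4, Reach=9]  = -2
Installs = Clicks - 2Budget - 1  [with Clicks=-2, Budget=4]  = -11
Signups = Budget - 2  [with Budget=4]  = 2
Churn = Installs^2 + Signups  [with Installs=-11, Signups=2]  = 123

123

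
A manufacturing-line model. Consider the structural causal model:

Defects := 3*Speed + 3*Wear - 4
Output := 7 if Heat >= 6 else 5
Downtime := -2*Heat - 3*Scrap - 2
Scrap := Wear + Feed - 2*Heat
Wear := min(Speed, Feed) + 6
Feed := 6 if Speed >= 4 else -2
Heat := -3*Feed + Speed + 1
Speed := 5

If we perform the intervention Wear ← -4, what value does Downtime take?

-56

do(Wear=-4) replaces the equation Wear := min(Speed, Feed) + 6 with the constant Wear = -4.
Feed = 6 if Speed >= 4 else -2  [with Speed=5]  = 6
Heat = -3*Feed + Speed + 1  [with Feed=6, Speed=5]  = -12
Scrap = Wear + Feed - 2*Heat  [with Wear=-4, Feed=6, Heat=-12]  = 26
Downtime = -2*Heat - 3*Scrap - 2  [with Heat=-12, Scrap=26]  = -56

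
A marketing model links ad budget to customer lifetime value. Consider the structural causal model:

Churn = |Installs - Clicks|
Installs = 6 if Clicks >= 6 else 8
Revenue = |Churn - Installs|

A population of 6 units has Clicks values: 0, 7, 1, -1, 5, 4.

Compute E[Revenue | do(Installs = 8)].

Under do(Installs=8), Installs's equation is replaced by Installs=8 for every unit. Per-unit Revenue: 0, 7, 1, 1, 5, 4. Mean = 3.

3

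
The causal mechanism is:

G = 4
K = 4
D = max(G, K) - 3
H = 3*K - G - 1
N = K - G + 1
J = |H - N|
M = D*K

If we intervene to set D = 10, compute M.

The intervention breaks the incoming arrows to D: D = max(G, K) - 3 no longer applies, and D = 10.
M = D*K  [with D=10, K=4]  = 40

40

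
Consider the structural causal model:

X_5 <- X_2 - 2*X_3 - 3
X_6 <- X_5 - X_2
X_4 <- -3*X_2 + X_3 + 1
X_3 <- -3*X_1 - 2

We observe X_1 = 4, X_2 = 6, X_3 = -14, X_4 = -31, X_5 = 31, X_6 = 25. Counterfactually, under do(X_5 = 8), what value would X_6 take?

The intervention breaks the incoming arrows to X_5: X_5 <- X_2 - 2*X_3 - 3 no longer applies, and X_5 = 8.
X_6 = X_5 - X_2  [with X_5=8, X_2=6]  = 2

2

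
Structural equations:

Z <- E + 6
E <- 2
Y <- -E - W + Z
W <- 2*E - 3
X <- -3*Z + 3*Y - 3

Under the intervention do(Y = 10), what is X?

Intervening sets Y = 10 and removes its equation (Y <- -E - W + Z).
Z = E + 6  [with E=2]  = 8
X = -3*Z + 3*Y - 3  [with Z=8, Y=10]  = 3

3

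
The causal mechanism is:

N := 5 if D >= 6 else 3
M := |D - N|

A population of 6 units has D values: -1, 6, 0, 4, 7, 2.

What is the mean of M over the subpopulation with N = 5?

1.5

E[M|N=5] averages over only the 2 units with N=5 (D = 6, 7): M = 1, 2, mean 1.5.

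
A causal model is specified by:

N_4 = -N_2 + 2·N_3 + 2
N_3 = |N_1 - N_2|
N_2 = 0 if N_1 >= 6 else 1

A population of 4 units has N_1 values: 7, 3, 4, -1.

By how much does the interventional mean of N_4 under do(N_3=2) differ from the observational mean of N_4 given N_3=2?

do(N_3=2) breaks N_3's dependence on N_1. With N_3=2 fixed, N_4 across the units is 6, 5, 5, 5, mean 5.25.
Conditioning on N_3=2 selects the 2 unit(s) with N_1 ∈ {3, -1}. Their N_4 values: 5, 5. Mean = 5.
Difference = 5.25 − 5 = 0.25.

0.25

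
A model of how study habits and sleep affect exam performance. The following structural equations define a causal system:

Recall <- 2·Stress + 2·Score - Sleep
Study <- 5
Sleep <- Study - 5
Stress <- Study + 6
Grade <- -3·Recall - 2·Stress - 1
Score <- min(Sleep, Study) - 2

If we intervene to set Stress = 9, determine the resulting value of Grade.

The intervention breaks the incoming arrows to Stress: Stress <- Study + 6 no longer applies, and Stress = 9.
Sleep = Study - 5  [with Study=5]  = 0
Score = min(Sleep, Study) - 2  [with Sleep=0, Study=5]  = -2
Recall = 2·Stress + 2·Score - Sleep  [with Stress=9, Score=-2, Sleep=0]  = 14
Grade = -3·Recall - 2·Stress - 1  [with Recall=14, Stress=9]  = -61

-61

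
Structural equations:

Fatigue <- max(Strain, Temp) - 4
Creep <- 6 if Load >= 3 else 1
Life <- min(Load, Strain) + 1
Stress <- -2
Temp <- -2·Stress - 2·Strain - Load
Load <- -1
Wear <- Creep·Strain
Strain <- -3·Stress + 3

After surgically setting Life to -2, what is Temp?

-13

The intervention breaks the incoming arrows to Life: Life <- min(Load, Strain) + 1 no longer applies, and Life = -2.
Since Temp is not a descendant of the intervened variable, it is unaffected.
Strain = -3·Stress + 3  [with Stress=-2]  = 9
Temp = -2·Stress - 2·Strain - Load  [with Stress=-2, Strain=9, Load=-1]  = -13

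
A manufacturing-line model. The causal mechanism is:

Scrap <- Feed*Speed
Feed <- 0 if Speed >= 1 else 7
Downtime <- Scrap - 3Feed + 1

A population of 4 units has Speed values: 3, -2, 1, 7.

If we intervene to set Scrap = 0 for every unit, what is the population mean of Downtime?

-4.25

Every unit gets Scrap=0 under the intervention. Downtime values become 1, -20, 1, 1; E[Downtime|do(Scrap=0)] = -4.25.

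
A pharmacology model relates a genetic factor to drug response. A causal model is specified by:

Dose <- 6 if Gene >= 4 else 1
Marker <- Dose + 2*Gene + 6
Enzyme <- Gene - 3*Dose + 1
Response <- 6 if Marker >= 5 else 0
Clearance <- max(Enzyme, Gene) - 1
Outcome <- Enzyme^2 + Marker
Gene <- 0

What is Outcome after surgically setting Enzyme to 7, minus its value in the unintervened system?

The intervention breaks the incoming arrows to Enzyme: Enzyme <- Gene - 3*Dose + 1 no longer applies, and Enzyme = 7.
Dose = 6 if Gene >= 4 else 1  [with Gene=0]  = 1
Marker = Dose + 2*Gene + 6  [with Dose=1, Gene=0]  = 7
Outcome = Enzyme^2 + Marker  [with Enzyme=7, Marker=7]  = 56
Without intervention: Dose = 6 if Gene >= 4 else 1  [with Gene=0]  = 1; Enzyme = Gene - 3*Dose + 1  [with Gene=0, Dose=1]  = -2; Marker = Dose + 2*Gene + 6  [with Dose=1, Gene=0]  = 7; Outcome = Enzyme^2 + Marker  [with Enzyme=-2, Marker=7]  = 11.
Change = 56 − 11 = 45.

45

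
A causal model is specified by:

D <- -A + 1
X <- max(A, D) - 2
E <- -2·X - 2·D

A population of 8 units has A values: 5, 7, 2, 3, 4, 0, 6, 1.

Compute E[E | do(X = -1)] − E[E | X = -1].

The intervention sets X=-1 in all 8 units regardless of A. Recomputing E per unit gives 10, 14, 4, 6, 8, 0, 12, 2; average 7.
E[E|X=-1] averages over only the 2 units with X=-1 (A = 0, 1): E = 0, 2, mean 1.
Difference = 7 − 1 = 6.

6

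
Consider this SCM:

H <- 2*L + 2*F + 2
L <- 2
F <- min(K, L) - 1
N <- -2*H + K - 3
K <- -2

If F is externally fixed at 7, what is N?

do(F=7) replaces the equation F <- min(K, L) - 1 with the constant F = 7.
H = 2*L + 2*F + 2  [with L=2, F=7]  = 20
N = -2*H + K - 3  [with H=20, K=-2]  = -45

-45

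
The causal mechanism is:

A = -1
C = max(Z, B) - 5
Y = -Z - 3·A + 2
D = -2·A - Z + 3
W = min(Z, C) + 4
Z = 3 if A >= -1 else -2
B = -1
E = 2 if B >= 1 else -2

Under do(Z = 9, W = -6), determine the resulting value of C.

4

The joint intervention fixes Z = 9, W = -6, removing each variable's own equation.
C = max(Z, B) - 5  [with Z=9, B=-1]  = 4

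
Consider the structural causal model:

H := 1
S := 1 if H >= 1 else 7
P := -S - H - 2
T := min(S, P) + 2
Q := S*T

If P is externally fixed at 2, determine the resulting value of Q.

3

do(P=2) replaces the equation P := -S - H - 2 with the constant P = 2.
S = 1 if H >= 1 else 7  [with H=1]  = 1
T = min(S, P) + 2  [with S=1, P=2]  = 3
Q = S*T  [with S=1, T=3]  = 3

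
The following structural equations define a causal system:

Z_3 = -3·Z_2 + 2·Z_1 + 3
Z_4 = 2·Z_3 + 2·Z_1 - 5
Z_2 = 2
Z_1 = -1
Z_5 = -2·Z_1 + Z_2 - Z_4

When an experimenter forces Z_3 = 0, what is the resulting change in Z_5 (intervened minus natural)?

do(Z_3=0) replaces the equation Z_3 = -3·Z_2 + 2·Z_1 + 3 with the constant Z_3 = 0.
Z_4 = 2·Z_3 + 2·Z_1 - 5  [with Z_3=0, Z_1=-1]  = -7
Z_5 = -2·Z_1 + Z_2 - Z_4  [with Z_1=-1, Z_2=2, Z_4=-7]  = 11
Without intervention: Z_3 = -3·Z_2 + 2·Z_1 + 3  [with Z_2=2, Z_1=-1]  = -5; Z_4 = 2·Z_3 + 2·Z_1 - 5  [with Z_3=-5, Z_1=-1]  = -17; Z_5 = -2·Z_1 + Z_2 - Z_4  [with Z_1=-1, Z_2=2, Z_4=-17]  = 21.
Change = 11 − 21 = -10.

-10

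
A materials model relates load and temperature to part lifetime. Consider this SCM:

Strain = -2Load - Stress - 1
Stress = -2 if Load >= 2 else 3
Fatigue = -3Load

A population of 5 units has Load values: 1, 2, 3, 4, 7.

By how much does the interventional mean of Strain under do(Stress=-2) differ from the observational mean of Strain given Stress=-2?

Every unit gets Stress=-2 under the intervention. Strain values become -1, -3, -5, -7, -13; E[Strain|do(Stress=-2)] = -5.8.
E[Strain|Stress=-2] averages over only the 4 units with Stress=-2 (Load = 2, 3, 4, 7): Strain = -3, -5, -7, -13, mean -7.
Difference = -5.8 − (-7) = 1.2.

1.2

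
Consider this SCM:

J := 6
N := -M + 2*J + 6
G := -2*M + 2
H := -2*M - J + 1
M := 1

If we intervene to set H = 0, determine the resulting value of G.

0

The intervention breaks the incoming arrows to H: H := -2*M - J + 1 no longer applies, and H = 0.
G is not downstream of the intervention, so its value is determined by the original equations.
G = -2*M + 2  [with M=1]  = 0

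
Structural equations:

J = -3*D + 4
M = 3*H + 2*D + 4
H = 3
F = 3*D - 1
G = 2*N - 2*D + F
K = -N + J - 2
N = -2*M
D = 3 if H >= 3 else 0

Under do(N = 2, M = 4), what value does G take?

6

Setting N = 2, M = 4 by intervention discards those variables' equations.
D = 3 if H >= 3 else 0  [with H=3]  = 3
F = 3*D - 1  [with D=3]  = 8
G = 2*N - 2*D + F  [with N=2, D=3, F=8]  = 6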